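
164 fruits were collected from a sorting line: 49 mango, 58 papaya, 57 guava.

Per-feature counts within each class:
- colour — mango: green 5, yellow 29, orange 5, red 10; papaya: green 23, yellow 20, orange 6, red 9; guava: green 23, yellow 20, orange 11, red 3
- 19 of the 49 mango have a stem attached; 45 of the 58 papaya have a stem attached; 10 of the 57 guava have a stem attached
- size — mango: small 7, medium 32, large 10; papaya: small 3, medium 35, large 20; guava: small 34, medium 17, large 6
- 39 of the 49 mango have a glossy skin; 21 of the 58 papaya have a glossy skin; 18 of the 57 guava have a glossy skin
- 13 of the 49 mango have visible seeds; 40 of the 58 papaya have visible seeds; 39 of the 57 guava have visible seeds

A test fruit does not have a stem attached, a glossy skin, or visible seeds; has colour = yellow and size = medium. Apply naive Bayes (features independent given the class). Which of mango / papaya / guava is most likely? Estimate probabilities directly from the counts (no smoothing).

mango: (49/164) × (29/49) × (30/49) × (32/49) × (10/49) × (36/49) ≈ 0.0106009
papaya: (58/164) × (20/58) × (13/58) × (35/58) × (37/58) × (18/58) ≈ 0.00326558
guava: (57/164) × (20/57) × (47/57) × (17/57) × (39/57) × (18/57) ≈ 0.00647993
Highest score → mango.

mango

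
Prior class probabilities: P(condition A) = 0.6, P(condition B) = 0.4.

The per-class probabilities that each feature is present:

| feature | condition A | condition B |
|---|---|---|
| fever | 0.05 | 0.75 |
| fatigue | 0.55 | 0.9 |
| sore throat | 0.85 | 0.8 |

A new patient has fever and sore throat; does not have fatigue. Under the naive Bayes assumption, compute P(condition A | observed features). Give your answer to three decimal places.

0.323

condition A: 0.6 × 0.05 × (1−0.55) × 0.85 = 0.011475
condition B: 0.4 × 0.75 × (1−0.9) × 0.8 = 0.024
P(condition A | x) = 0.011475 / 0.035475 ≈ 0.323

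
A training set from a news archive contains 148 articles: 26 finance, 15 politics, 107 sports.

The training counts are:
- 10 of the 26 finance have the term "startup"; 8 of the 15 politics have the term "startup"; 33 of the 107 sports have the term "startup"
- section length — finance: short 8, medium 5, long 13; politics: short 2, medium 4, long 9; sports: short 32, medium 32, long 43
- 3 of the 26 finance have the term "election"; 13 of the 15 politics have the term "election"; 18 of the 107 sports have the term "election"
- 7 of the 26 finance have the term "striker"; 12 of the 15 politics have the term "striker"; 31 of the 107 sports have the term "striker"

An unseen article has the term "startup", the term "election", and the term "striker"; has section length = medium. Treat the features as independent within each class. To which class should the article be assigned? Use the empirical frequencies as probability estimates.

politics

finance: (26/148) × (10/26) × (5/26) × (3/26) × (7/26) ≈ 0.000403652
politics: (15/148) × (8/15) × (4/15) × (13/15) × (12/15) ≈ 0.00999399
sports: (107/148) × (33/107) × (32/107) × (18/107) × (31/107) ≈ 0.00325001
Highest score → politics.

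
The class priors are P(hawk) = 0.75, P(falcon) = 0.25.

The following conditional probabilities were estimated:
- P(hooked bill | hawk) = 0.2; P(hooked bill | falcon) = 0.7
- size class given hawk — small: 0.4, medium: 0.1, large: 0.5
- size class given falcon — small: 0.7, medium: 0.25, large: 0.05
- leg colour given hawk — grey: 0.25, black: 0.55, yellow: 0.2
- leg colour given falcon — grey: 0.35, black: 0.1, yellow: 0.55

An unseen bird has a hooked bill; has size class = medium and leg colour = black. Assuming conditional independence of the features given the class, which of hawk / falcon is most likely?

hawk: 0.75 × 0.2 × 0.1 × 0.55 = 0.00825
falcon: 0.25 × 0.7 × 0.25 × 0.1 = 0.004375
Highest score → hawk.

hawk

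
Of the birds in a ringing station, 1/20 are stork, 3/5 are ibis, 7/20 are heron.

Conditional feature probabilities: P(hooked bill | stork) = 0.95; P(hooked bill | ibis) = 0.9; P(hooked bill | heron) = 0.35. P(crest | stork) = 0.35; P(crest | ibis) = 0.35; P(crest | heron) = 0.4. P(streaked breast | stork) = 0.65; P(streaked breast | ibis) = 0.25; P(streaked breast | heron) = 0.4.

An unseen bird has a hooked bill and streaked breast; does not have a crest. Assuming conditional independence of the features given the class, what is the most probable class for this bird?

ibis

stork: 0.05 × 0.95 × (1−0.35) × 0.65 = 0.02006875
ibis: 0.6 × 0.9 × (1−0.35) × 0.25 = 0.08775
heron: 0.35 × 0.35 × (1−0.4) × 0.4 = 0.0294
Highest score → ibis.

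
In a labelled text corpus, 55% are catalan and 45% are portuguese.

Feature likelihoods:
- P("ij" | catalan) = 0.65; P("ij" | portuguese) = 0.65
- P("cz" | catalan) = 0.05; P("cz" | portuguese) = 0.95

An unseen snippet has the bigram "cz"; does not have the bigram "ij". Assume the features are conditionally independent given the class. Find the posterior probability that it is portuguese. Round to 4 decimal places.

catalan: 0.55 × (1−0.65) × 0.05 = 0.009625
portuguese: 0.45 × (1−0.65) × 0.95 = 0.149625
P(portuguese | x) = 0.149625 / 0.15925 ≈ 0.9396

0.9396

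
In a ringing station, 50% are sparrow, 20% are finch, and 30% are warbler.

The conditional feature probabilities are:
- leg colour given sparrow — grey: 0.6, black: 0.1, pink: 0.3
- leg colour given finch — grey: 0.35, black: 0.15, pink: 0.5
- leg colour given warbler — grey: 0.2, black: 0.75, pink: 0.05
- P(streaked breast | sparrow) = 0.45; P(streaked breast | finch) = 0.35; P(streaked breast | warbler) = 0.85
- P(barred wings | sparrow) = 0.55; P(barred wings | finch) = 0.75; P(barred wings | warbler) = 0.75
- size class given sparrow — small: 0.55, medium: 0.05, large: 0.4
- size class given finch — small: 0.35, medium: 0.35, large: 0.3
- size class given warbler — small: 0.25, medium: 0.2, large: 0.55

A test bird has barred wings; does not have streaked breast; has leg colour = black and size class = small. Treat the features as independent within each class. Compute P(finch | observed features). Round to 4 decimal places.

0.2590

sparrow: 0.5 × 0.1 × (1−0.45) × 0.55 × 0.55 = 0.00831875
finch: 0.2 × 0.15 × (1−0.35) × 0.75 × 0.35 = 0.00511875
warbler: 0.3 × 0.75 × (1−0.85) × 0.75 × 0.25 = 0.006328125
P(finch | x) = 0.00511875 / 0.019765625 ≈ 0.2590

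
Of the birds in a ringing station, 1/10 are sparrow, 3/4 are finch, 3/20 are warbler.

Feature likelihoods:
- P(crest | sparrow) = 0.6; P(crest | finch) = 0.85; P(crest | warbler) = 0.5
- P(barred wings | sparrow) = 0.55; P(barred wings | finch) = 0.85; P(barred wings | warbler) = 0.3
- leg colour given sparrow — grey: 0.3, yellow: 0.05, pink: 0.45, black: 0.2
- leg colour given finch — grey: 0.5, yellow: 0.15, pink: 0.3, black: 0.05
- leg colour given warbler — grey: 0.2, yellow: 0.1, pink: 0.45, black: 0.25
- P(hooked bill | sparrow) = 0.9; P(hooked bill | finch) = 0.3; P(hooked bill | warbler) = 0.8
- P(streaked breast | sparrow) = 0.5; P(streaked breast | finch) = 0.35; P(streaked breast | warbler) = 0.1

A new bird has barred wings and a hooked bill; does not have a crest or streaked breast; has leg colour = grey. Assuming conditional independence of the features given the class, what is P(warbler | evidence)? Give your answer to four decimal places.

0.2086

sparrow: 0.1 × (1−0.6) × 0.55 × 0.3 × 0.9 × (1−0.5) = 0.00297
finch: 0.75 × (1−0.85) × 0.85 × 0.5 × 0.3 × (1−0.35) = 0.0093234375
warbler: 0.15 × (1−0.5) × 0.3 × 0.2 × 0.8 × (1−0.1) = 0.00324
P(warbler | x) = 0.00324 / 0.0155334375 ≈ 0.2086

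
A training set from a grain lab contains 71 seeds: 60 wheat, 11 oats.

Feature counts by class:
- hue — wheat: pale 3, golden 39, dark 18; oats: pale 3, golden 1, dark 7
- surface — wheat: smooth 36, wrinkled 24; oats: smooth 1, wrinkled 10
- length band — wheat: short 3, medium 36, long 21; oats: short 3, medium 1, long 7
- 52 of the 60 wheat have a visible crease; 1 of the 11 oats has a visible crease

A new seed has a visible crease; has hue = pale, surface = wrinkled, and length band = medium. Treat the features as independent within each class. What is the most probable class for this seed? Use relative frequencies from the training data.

wheat: (60/71) × (3/60) × (24/60) × (36/60) × (52/60) ≈ 0.00878873
oats: (11/71) × (3/11) × (10/11) × (1/11) × (1/11) ≈ 0.000317457
Highest score → wheat.

wheat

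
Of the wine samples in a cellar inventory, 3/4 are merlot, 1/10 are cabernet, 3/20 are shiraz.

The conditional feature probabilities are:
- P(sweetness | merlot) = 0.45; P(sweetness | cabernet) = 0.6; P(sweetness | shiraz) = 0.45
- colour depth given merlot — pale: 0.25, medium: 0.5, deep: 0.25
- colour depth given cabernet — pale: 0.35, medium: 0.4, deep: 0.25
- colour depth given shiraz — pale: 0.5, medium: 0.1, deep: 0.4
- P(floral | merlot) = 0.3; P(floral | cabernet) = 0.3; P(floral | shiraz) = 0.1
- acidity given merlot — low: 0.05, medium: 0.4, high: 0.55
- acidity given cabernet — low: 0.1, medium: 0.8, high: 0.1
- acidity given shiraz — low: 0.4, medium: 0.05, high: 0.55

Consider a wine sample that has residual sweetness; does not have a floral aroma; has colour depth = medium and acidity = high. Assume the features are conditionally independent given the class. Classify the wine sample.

merlot: 0.75 × 0.45 × 0.5 × (1−0.3) × 0.55 = 0.06496875
cabernet: 0.1 × 0.6 × 0.4 × (1−0.3) × 0.1 = 0.00168
shiraz: 0.15 × 0.45 × 0.1 × (1−0.1) × 0.55 = 0.00334125
Highest score → merlot.

merlot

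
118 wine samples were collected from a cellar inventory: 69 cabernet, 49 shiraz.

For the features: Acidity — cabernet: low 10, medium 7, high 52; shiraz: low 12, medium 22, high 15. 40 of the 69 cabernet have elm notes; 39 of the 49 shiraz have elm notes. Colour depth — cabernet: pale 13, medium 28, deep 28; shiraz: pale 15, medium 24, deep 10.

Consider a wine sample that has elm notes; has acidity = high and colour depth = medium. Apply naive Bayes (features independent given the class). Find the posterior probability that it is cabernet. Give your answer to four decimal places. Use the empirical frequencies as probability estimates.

cabernet: (69/118) × (52/69) × (40/69) × (28/69) ≈ 0.103667
shiraz: (49/118) × (15/49) × (39/49) × (24/49) ≈ 0.0495556
P(cabernet | x) = 0.103667 / 0.1532226 ≈ 0.6766

0.6766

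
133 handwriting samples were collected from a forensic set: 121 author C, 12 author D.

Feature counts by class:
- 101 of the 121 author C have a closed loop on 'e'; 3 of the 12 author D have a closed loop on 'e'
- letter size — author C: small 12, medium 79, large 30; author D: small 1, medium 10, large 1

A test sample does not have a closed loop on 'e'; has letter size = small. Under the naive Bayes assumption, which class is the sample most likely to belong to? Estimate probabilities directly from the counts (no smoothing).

author C

author C: (121/133) × (20/121) × (12/121) ≈ 0.0149133
author D: (12/133) × (9/12) × (1/12) ≈ 0.0056391
Highest score → author C.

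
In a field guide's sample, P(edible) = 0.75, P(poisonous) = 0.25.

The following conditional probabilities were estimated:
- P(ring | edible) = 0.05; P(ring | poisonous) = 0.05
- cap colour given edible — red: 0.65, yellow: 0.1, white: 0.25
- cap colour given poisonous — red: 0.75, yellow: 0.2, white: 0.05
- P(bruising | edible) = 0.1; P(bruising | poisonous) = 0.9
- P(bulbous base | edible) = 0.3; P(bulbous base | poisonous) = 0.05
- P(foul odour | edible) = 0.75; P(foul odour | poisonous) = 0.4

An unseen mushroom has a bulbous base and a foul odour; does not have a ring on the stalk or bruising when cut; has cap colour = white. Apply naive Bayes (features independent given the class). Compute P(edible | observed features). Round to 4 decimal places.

edible: 0.75 × (1−0.05) × 0.25 × (1−0.1) × 0.3 × 0.75 = 0.0360703125
poisonous: 0.25 × (1−0.05) × 0.05 × (1−0.9) × 0.05 × 0.4 = 0.00002375
P(edible | x) = 0.0360703125 / 0.0360940625 ≈ 0.9993

0.9993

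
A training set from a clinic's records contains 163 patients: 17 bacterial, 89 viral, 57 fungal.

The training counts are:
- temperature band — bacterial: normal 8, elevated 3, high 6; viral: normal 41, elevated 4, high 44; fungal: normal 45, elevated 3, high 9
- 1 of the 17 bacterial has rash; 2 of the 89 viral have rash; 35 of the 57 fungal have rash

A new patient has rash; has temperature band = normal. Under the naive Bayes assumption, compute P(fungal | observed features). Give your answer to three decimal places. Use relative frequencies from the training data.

bacterial: (17/163) × (8/17) × (1/17) ≈ 0.00288704
viral: (89/163) × (41/89) × (2/89) ≈ 0.00565244
fungal: (57/163) × (45/57) × (35/57) ≈ 0.169519
P(fungal | x) = 0.169519 / 0.17805848 ≈ 0.952

0.952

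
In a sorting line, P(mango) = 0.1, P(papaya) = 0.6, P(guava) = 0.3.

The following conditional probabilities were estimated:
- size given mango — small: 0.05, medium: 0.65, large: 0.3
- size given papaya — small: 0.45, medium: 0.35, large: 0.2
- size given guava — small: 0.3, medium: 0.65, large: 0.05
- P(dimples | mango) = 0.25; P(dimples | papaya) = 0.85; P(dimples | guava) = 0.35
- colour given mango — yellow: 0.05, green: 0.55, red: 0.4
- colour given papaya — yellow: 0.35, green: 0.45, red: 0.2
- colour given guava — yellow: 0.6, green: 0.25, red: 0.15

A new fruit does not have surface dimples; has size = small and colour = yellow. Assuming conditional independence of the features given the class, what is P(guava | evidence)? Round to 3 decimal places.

mango: 0.1 × 0.05 × (1−0.25) × 0.05 = 0.0001875
papaya: 0.6 × 0.45 × (1−0.85) × 0.35 = 0.014175
guava: 0.3 × 0.3 × (1−0.35) × 0.6 = 0.0351
P(guava | x) = 0.0351 / 0.0494625 ≈ 0.710

0.710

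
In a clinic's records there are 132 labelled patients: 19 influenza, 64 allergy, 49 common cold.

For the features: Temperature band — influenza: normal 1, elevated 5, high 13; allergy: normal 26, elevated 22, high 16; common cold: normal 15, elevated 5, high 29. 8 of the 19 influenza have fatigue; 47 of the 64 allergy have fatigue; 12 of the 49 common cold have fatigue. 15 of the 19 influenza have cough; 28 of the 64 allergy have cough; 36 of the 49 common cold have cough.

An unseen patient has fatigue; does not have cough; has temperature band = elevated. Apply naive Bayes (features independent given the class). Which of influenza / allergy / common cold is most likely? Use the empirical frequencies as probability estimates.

allergy

influenza: (19/132) × (5/19) × (8/19) × (4/19) ≈ 0.00335768
allergy: (64/132) × (22/64) × (47/64) × (36/64) = 0.06884765625
common cold: (49/132) × (5/49) × (12/49) × (13/49) ≈ 0.0024611
Highest score → allergy.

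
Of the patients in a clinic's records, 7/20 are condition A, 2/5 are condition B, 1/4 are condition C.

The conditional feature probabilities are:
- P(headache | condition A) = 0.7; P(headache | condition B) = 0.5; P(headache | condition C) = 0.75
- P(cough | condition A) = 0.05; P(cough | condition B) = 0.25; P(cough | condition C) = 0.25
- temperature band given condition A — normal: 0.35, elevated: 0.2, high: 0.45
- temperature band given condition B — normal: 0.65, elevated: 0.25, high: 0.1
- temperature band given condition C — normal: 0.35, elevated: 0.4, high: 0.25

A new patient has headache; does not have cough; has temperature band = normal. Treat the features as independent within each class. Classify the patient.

condition B

condition A: 0.35 × 0.7 × (1−0.05) × 0.35 = 0.0814625
condition B: 0.4 × 0.5 × (1−0.25) × 0.65 = 0.0975
condition C: 0.25 × 0.75 × (1−0.25) × 0.35 = 0.04921875
Highest score → condition B.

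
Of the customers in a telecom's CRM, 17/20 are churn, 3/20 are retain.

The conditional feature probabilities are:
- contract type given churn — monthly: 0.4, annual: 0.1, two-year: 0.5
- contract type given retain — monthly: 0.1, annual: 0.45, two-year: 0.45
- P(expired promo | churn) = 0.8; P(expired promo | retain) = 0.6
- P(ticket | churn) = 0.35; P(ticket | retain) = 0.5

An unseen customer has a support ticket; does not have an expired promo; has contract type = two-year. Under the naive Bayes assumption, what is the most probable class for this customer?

churn: 0.85 × 0.5 × (1−0.8) × 0.35 = 0.02975
retain: 0.15 × 0.45 × (1−0.6) × 0.5 = 0.0135
Highest score → churn.

churn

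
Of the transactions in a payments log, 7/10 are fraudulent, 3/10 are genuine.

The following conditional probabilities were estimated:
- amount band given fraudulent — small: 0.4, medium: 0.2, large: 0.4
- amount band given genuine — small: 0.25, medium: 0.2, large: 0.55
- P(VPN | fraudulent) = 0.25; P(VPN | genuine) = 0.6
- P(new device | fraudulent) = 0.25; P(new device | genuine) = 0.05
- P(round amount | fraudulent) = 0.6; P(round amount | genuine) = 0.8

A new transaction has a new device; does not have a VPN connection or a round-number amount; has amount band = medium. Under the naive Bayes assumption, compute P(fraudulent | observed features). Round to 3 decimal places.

fraudulent: 0.7 × 0.2 × (1−0.25) × 0.25 × (1−0.6) = 0.0105
genuine: 0.3 × 0.2 × (1−0.6) × 0.05 × (1−0.8) = 0.00024
P(fraudulent | x) = 0.0105 / 0.01074 ≈ 0.978

0.978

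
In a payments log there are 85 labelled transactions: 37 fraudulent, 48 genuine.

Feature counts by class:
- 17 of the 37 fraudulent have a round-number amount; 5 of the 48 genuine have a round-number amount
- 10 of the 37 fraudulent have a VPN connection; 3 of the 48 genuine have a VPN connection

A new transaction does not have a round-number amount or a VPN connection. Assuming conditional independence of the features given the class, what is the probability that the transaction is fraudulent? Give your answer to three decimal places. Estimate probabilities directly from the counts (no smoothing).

0.266

fraudulent: (37/85) × (20/37) × (27/37) ≈ 0.171701
genuine: (48/85) × (43/48) × (45/48) ≈ 0.474265
P(fraudulent | x) = 0.171701 / 0.645966 ≈ 0.266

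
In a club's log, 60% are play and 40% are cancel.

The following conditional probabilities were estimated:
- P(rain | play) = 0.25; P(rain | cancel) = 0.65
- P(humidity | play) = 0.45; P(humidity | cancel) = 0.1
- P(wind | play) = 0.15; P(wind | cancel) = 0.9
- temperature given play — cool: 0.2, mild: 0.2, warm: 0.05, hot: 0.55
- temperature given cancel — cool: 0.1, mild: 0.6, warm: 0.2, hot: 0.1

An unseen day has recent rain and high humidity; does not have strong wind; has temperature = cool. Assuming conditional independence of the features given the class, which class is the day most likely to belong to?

play

play: 0.6 × 0.25 × 0.45 × (1−0.15) × 0.2 = 0.011475
cancel: 0.4 × 0.65 × 0.1 × (1−0.9) × 0.1 = 0.00026
Highest score → play.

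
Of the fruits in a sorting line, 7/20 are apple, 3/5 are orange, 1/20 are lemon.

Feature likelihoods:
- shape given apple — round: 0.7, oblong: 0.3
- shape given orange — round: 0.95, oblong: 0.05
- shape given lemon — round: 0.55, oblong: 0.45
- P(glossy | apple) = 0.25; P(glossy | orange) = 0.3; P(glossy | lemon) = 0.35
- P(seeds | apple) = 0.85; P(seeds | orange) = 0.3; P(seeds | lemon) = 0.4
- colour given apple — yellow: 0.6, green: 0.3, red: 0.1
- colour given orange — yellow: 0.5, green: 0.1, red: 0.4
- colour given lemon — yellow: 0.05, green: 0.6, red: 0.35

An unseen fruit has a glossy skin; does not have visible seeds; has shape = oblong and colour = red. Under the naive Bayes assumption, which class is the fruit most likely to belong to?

apple: 0.35 × 0.3 × 0.25 × (1−0.85) × 0.1 = 0.00039375
orange: 0.6 × 0.05 × 0.3 × (1−0.3) × 0.4 = 0.00252
lemon: 0.05 × 0.45 × 0.35 × (1−0.4) × 0.35 = 0.00165375
Highest score → orange.

orange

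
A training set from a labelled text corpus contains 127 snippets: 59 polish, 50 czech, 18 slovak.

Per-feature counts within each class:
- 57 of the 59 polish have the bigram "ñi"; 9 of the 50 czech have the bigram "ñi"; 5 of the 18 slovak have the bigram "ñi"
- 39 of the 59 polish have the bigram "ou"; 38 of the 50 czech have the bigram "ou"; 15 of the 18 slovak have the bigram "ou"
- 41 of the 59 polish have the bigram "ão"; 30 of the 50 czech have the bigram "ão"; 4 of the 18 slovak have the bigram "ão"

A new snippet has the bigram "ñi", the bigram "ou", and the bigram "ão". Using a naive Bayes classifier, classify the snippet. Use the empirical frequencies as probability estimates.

polish

polish: (59/127) × (57/59) × (39/59) × (41/59) ≈ 0.206165
czech: (50/127) × (9/50) × (38/50) × (30/50) ≈ 0.032315
slovak: (18/127) × (5/18) × (15/18) × (4/18) ≈ 0.00729076
Highest score → polish.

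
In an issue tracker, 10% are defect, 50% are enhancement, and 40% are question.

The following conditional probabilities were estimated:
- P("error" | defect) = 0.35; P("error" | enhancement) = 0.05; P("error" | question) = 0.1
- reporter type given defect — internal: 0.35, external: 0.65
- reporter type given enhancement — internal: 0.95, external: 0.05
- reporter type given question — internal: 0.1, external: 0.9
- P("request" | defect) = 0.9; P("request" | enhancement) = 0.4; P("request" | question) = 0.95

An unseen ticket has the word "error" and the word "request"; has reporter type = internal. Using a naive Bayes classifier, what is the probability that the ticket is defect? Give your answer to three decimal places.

0.453

defect: 0.1 × 0.35 × 0.35 × 0.9 = 0.011025
enhancement: 0.5 × 0.05 × 0.95 × 0.4 = 0.0095
question: 0.4 × 0.1 × 0.1 × 0.95 = 0.0038
P(defect | x) = 0.011025 / 0.024325 ≈ 0.453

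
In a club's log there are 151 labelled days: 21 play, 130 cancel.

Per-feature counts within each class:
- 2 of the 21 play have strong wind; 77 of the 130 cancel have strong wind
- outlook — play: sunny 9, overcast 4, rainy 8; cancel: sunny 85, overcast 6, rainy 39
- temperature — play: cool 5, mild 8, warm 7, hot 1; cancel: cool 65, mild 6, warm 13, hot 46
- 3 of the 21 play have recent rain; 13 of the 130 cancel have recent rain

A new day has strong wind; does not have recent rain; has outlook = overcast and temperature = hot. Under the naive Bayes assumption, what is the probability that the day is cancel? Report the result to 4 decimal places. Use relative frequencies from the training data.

play: (21/151) × (2/21) × (4/21) × (1/21) × (18/21) ≈ 0.000102974
cancel: (130/151) × (77/130) × (6/130) × (46/130) × (117/130) ≈ 0.00749512
P(cancel | x) = 0.00749512 / 0.007598094 ≈ 0.9864

0.9864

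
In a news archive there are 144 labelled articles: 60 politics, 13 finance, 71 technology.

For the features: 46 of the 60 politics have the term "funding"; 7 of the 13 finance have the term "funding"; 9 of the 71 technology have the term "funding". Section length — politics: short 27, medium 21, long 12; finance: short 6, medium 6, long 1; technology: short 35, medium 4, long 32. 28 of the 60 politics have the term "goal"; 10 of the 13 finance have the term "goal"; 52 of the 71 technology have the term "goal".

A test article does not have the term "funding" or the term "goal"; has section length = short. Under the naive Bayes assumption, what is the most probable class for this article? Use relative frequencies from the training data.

technology

politics: (60/144) × (14/60) × (27/60) × (32/60) ≈ 0.0233333
finance: (13/144) × (6/13) × (6/13) × (3/13) ≈ 0.00443787
technology: (71/144) × (62/71) × (35/71) × (19/71) ≈ 0.0567981
Highest score → technology.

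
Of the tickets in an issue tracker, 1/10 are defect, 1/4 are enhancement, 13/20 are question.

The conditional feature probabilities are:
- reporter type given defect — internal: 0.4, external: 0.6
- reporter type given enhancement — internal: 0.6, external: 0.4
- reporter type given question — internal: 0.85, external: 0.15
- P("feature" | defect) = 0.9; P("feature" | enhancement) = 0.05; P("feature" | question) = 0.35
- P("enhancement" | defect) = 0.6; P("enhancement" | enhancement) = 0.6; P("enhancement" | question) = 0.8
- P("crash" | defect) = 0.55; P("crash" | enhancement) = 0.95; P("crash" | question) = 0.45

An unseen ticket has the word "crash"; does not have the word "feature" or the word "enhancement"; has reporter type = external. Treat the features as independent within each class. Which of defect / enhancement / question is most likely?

enhancement

defect: 0.1 × 0.6 × (1−0.9) × (1−0.6) × 0.55 = 0.00132
enhancement: 0.25 × 0.4 × (1−0.05) × (1−0.6) × 0.95 = 0.0361
question: 0.65 × 0.15 × (1−0.35) × (1−0.8) × 0.45 = 0.00570375
Highest score → enhancement.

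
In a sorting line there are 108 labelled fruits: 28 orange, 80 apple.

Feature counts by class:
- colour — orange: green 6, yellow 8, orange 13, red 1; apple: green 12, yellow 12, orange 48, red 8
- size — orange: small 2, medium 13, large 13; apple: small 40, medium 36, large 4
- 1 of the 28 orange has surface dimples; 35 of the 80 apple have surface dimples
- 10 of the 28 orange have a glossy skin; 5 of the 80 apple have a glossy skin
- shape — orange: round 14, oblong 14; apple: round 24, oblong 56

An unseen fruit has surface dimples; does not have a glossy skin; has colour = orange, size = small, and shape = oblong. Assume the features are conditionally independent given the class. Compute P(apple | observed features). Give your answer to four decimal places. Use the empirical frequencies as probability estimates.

orange: (28/108) × (13/28) × (2/28) × (1/28) × (18/28) × (14/28) ≈ 0.0000987002
apple: (80/108) × (48/80) × (40/80) × (35/80) × (75/80) × (56/80) ≈ 0.0638021
P(apple | x) = 0.0638021 / 0.0639008002 ≈ 0.9985

0.9985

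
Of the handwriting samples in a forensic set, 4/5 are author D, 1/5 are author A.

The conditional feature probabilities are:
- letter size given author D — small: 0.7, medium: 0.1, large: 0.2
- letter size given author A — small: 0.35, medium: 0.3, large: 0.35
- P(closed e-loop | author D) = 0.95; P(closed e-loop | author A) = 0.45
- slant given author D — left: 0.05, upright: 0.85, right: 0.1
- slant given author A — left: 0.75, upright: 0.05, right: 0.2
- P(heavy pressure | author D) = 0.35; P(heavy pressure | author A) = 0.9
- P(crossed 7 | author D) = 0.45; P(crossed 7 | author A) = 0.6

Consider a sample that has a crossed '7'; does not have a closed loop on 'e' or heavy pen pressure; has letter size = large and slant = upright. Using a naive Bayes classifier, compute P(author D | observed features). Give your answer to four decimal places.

author D: 0.8 × 0.2 × (1−0.95) × 0.85 × (1−0.35) × 0.45 = 0.001989
author A: 0.2 × 0.35 × (1−0.45) × 0.05 × (1−0.9) × 0.6 = 0.0001155
P(author D | x) = 0.001989 / 0.0021045 ≈ 0.9451

0.9451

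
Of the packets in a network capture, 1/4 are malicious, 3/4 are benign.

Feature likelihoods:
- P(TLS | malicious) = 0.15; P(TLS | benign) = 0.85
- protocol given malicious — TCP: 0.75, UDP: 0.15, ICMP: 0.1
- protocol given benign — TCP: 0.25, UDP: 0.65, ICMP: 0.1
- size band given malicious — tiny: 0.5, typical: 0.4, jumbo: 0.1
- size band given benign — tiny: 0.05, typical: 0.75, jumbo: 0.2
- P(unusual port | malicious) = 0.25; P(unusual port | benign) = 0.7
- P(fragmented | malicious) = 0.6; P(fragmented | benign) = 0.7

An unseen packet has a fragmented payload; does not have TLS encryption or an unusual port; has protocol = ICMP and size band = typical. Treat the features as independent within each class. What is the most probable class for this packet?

malicious: 0.25 × (1−0.15) × 0.1 × 0.4 × (1−0.25) × 0.6 = 0.003825
benign: 0.75 × (1−0.85) × 0.1 × 0.75 × (1−0.7) × 0.7 = 0.001771875
Highest score → malicious.

malicious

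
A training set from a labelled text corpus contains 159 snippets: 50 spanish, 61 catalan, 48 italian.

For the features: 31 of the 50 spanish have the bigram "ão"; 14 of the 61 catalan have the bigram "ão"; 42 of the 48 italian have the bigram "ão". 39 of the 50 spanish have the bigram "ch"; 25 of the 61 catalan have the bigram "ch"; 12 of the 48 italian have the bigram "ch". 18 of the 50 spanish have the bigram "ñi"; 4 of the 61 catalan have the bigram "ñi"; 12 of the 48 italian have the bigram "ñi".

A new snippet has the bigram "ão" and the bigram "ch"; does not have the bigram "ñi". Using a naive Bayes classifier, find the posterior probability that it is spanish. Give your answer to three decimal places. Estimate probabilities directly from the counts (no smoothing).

spanish: (50/159) × (31/50) × (39/50) × (32/50) ≈ 0.0973283
catalan: (61/159) × (14/61) × (25/61) × (57/61) ≈ 0.0337199
italian: (48/159) × (42/48) × (12/48) × (36/48) ≈ 0.0495283
P(spanish | x) = 0.0973283 / 0.1805765 ≈ 0.539

0.539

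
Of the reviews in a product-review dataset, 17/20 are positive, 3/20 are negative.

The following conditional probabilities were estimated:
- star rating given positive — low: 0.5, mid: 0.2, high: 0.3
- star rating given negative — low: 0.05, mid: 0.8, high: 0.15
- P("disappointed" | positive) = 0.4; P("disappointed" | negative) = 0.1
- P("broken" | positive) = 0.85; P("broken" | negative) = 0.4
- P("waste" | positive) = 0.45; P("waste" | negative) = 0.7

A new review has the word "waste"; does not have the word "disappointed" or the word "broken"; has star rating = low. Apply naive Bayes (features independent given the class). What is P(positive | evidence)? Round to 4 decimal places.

0.8586

positive: 0.85 × 0.5 × (1−0.4) × (1−0.85) × 0.45 = 0.0172125
negative: 0.15 × 0.05 × (1−0.1) × (1−0.4) × 0.7 = 0.002835
P(positive | x) = 0.0172125 / 0.0200475 ≈ 0.8586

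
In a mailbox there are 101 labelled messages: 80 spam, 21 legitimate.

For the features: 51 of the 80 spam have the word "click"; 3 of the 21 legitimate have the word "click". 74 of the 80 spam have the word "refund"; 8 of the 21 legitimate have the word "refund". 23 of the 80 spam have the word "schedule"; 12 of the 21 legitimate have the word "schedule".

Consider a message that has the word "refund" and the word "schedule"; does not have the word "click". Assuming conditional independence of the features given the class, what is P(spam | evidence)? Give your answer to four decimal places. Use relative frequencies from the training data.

spam: (80/101) × (29/80) × (74/80) × (23/80) ≈ 0.0763583
legitimate: (21/101) × (18/21) × (8/21) × (12/21) ≈ 0.0387957
P(spam | x) = 0.0763583 / 0.115154 ≈ 0.6631

0.6631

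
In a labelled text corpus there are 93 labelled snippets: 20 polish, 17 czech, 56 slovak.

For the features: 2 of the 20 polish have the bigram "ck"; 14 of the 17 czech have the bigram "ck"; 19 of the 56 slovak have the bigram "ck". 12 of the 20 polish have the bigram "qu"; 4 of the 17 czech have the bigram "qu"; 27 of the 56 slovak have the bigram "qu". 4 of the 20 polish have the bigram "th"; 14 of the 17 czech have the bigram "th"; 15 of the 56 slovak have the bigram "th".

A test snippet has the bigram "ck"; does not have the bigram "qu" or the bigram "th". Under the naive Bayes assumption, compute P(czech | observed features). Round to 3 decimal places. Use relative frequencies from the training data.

0.194

polish: (20/93) × (2/20) × (8/20) × (16/20) ≈ 0.00688172
czech: (17/93) × (14/17) × (13/17) × (3/17) ≈ 0.0203148
slovak: (56/93) × (19/56) × (29/56) × (41/56) ≈ 0.0774598
P(czech | x) = 0.0203148 / 0.10465632 ≈ 0.194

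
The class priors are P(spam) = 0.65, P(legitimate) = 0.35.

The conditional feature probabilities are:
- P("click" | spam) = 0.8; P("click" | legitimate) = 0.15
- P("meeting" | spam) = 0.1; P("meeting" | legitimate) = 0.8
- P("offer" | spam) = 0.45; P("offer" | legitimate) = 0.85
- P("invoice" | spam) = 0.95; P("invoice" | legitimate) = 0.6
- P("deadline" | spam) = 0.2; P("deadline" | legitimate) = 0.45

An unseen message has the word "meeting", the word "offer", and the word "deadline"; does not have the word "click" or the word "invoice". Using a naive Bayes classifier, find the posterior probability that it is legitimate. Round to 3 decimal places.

spam: 0.65 × (1−0.8) × 0.1 × 0.45 × (1−0.95) × 0.2 = 0.0000585
legitimate: 0.35 × (1−0.15) × 0.8 × 0.85 × (1−0.6) × 0.45 = 0.036414
P(legitimate | x) = 0.036414 / 0.0364725 ≈ 0.998

0.998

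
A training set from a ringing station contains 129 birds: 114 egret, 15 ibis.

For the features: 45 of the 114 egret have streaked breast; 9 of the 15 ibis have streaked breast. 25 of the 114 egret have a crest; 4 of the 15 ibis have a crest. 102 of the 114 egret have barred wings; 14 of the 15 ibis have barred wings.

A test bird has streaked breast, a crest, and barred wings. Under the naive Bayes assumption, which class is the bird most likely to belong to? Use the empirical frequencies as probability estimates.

egret

egret: (114/129) × (45/114) × (25/114) × (102/114) ≈ 0.0684468
ibis: (15/129) × (9/15) × (4/15) × (14/15) ≈ 0.0173643
Highest score → egret.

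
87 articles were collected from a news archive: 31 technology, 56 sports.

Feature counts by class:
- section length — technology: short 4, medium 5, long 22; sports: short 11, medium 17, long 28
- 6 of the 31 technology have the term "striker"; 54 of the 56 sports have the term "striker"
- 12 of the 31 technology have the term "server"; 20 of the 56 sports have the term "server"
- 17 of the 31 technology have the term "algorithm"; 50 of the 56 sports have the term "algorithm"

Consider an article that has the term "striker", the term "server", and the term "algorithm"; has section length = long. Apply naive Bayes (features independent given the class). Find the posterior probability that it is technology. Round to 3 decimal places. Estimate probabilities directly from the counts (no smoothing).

0.095

technology: (31/87) × (22/31) × (6/31) × (12/31) × (17/31) ≈ 0.0103896
sports: (56/87) × (28/56) × (54/56) × (20/56) × (50/56) ≈ 0.098962
P(technology | x) = 0.0103896 / 0.1093516 ≈ 0.095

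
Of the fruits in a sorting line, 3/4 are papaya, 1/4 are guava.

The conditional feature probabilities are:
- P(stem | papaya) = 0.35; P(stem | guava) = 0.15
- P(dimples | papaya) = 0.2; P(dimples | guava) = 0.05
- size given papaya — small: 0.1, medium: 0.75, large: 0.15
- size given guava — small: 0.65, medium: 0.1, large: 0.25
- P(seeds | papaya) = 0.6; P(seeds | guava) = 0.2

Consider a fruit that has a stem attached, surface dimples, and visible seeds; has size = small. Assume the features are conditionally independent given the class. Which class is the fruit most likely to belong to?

papaya: 0.75 × 0.35 × 0.2 × 0.1 × 0.6 = 0.00315
guava: 0.25 × 0.15 × 0.05 × 0.65 × 0.2 = 0.00024375
Highest score → papaya.

papaya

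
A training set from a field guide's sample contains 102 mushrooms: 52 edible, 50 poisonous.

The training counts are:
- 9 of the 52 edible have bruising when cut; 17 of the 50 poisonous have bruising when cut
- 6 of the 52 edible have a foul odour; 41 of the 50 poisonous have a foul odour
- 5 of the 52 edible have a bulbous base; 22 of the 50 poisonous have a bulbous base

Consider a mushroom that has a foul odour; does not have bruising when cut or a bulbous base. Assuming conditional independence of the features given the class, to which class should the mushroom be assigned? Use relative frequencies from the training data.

poisonous

edible: (52/102) × (43/52) × (6/52) × (47/52) ≈ 0.0439654
poisonous: (50/102) × (33/50) × (41/50) × (28/50) ≈ 0.148565
Highest score → poisonous.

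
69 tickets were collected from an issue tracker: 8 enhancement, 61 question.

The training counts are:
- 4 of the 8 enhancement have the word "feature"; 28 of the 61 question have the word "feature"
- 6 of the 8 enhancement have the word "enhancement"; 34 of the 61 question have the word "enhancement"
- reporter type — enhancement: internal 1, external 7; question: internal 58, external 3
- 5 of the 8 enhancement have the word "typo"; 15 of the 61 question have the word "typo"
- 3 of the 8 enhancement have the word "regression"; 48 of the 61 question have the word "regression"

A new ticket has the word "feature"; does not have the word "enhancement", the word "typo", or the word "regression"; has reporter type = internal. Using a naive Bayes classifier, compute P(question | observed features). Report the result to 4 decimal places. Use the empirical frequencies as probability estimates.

enhancement: (8/69) × (4/8) × (2/8) × (1/8) × (3/8) × (5/8) ≈ 0.000424592
question: (61/69) × (28/61) × (27/61) × (58/61) × (46/61) × (13/61) ≈ 0.0274462
P(question | x) = 0.0274462 / 0.027870792 ≈ 0.9848

0.9848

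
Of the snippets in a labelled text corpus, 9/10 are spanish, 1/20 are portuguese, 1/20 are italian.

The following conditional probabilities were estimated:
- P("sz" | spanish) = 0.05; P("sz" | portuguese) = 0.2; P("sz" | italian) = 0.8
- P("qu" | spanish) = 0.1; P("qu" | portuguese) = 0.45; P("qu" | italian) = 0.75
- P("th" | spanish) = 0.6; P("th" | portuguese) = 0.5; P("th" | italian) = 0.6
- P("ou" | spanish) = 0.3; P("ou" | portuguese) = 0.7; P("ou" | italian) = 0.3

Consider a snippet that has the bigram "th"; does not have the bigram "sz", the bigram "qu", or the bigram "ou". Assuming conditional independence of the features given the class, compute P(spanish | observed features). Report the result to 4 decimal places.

0.9867

spanish: 0.9 × (1−0.05) × (1−0.1) × 0.6 × (1−0.3) = 0.32319
portuguese: 0.05 × (1−0.2) × (1−0.45) × 0.5 × (1−0.7) = 0.0033
italian: 0.05 × (1−0.8) × (1−0.75) × 0.6 × (1−0.3) = 0.00105
P(spanish | x) = 0.32319 / 0.32754 ≈ 0.9867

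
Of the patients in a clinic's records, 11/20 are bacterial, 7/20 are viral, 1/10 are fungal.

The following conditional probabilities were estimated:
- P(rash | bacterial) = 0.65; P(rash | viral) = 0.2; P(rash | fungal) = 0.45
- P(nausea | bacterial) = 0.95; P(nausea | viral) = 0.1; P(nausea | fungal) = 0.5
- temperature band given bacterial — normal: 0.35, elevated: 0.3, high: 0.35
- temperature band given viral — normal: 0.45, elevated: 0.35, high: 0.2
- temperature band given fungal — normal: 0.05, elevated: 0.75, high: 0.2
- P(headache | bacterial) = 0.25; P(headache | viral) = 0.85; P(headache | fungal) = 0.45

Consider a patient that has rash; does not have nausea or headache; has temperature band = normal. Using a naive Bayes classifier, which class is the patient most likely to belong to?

bacterial

bacterial: 0.55 × 0.65 × (1−0.95) × 0.35 × (1−0.25) = 0.0046921875
viral: 0.35 × 0.2 × (1−0.1) × 0.45 × (1−0.85) = 0.0042525
fungal: 0.1 × 0.45 × (1−0.5) × 0.05 × (1−0.45) = 0.00061875
Highest score → bacterial.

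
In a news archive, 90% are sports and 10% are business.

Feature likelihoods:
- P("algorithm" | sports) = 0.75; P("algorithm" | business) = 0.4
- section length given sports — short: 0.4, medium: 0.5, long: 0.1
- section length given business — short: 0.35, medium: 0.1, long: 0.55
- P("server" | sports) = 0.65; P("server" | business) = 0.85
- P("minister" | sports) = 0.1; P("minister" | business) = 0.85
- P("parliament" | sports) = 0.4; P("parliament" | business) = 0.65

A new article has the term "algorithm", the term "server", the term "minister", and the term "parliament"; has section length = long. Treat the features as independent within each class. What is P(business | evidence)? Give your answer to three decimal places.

sports: 0.9 × 0.75 × 0.1 × 0.65 × 0.1 × 0.4 = 0.001755
business: 0.1 × 0.4 × 0.55 × 0.85 × 0.85 × 0.65 = 0.01033175
P(business | x) = 0.01033175 / 0.01208675 ≈ 0.855

0.855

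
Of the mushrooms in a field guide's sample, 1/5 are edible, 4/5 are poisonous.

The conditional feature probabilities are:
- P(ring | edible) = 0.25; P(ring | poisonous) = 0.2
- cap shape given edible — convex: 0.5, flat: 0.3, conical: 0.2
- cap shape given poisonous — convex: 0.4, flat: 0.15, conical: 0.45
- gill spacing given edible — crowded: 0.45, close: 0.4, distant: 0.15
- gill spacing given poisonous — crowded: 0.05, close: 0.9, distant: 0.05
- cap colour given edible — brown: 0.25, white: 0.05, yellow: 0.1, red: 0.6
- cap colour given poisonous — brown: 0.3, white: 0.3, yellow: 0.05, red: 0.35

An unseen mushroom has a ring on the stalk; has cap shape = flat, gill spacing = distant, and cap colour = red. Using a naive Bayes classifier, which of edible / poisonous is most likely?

edible

edible: 0.2 × 0.25 × 0.3 × 0.15 × 0.6 = 0.00135
poisonous: 0.8 × 0.2 × 0.15 × 0.05 × 0.35 = 0.00042
Highest score → edible.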